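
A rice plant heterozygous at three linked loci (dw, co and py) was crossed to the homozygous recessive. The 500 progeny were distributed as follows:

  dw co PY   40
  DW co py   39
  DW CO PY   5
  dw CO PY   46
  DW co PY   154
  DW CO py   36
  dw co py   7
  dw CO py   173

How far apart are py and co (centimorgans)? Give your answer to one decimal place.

The two most frequent reciprocal classes, DW co PY and dw CO py, are the parental types, so the F1 was DW co PY / dw CO py.
The two rarest classes, DW CO PY and dw co py, are the double crossovers. Comparing them with the parentals, only the co allele has switched, so co is the middle locus and the order is dw – co – py.
Crossovers in the co–py interval produce the single-crossover classes DW co py and dw CO PY (39 + 46 = 85) plus the double crossovers (12).
RF(co–py) = (85 + 12) / 500 = 97/500 = 0.1940 → 19.4 centimorgans.

19.4 centimorgans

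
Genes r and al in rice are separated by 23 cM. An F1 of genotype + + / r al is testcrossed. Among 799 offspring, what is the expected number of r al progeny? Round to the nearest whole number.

308

A map distance of 23 cM corresponds to a recombination frequency of 0.230.
The F1 is + + / r al, so r al is a parental gamete class with expected frequency (1 − r)/2 = 0.770/2 = 0.3850.
Expected number = 0.3850 × 799 = 307.62 ≈ 308.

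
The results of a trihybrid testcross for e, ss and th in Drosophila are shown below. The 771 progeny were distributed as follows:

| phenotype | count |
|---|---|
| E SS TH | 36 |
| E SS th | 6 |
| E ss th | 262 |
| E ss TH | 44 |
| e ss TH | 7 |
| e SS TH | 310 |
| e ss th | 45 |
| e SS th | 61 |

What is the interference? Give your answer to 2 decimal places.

The two most frequent reciprocal classes, E ss th and e SS TH, are the parental types, so the F1 was E ss th / e SS TH.
The two rarest classes, E SS th and e ss TH, are the double crossovers. Comparing them with the parentals, only the ss allele has switched, so ss is the middle locus and the order is th – ss – e.
th–ss: (105 + 13)/771 = 0.1530; ss–e: (81 + 13)/771 = 0.1219.
Expected DCO frequency = 0.1530 × 0.1219 ≈ 0.01865; observed = 13/771 ≈ 0.01686.
Coefficient of coincidence = 0.01686/0.01865 ≈ 0.90; interference = 1 − 0.90 = 0.10.

0.10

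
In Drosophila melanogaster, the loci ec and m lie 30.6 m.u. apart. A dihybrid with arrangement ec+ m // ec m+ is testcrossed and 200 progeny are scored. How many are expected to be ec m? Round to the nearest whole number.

31

A map distance of 30.6 m.u. corresponds to a recombination frequency of 0.306.
The F1 is ec+ m / ec m+, so ec m is a recombinant gamete class with expected frequency r/2 = 0.306/2 = 0.1530.
Expected number = 0.1530 × 200 = 30.60 ≈ 31.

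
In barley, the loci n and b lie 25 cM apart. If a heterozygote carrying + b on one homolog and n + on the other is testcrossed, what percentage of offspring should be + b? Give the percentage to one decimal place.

37.5%

A map distance of 25 cM corresponds to a recombination frequency of 0.250.
The F1 is + b / n +, so + b is a parental gamete class with expected frequency (1 − r)/2 = 0.750/2 = 0.3750.
That is 0.3750 = 37.5% of the progeny.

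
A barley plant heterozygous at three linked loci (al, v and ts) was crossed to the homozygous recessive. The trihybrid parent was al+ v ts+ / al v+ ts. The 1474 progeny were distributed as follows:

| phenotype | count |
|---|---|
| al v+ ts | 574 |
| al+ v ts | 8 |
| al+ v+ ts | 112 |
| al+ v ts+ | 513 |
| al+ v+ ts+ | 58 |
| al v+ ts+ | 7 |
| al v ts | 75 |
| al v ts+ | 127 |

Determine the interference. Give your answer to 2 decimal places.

The two rarest classes, al+ v ts and al v+ ts+, are the double crossovers. Comparing them with the parentals, only the ts allele has switched, so ts is the middle locus and the order is al – ts – v.
al–ts: (239 + 15)/1474 = 0.1723; ts–v: (133 + 15)/1474 = 0.1004.
Expected DCO frequency = 0.1723 × 0.1004 ≈ 0.01730; observed = 15/1474 ≈ 0.01018.
Coefficient of coincidence = 0.01018/0.01730 ≈ 0.59; interference = 1 − 0.59 = 0.41.

0.41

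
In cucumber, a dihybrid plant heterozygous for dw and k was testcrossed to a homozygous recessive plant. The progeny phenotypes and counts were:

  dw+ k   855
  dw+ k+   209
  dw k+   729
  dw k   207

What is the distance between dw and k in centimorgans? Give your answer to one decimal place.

The two most frequent classes, dw+ k (855) and dw k+ (729), are the parental types, so the F1 was dw+ k / dw k+.
The recombinant classes are dw+ k+ and dw k: 209 + 207 = 416.
Recombination frequency = 416/2000 = 0.2080 ≈ 20.8%, i.e. 20.8 centimorgans.

20.8 centimorgans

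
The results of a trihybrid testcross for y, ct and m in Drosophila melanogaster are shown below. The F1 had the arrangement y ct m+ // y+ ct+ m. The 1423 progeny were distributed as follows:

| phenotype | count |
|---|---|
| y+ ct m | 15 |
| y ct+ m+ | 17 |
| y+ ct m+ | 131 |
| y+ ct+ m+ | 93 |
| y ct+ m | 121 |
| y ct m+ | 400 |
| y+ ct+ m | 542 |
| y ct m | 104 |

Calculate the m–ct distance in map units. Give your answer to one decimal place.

The two rarest classes, y ct+ m+ and y+ ct m, are the double crossovers. Comparing them with the parentals, only the ct allele has switched, so ct is the middle locus and the order is m – ct – y.
Crossovers in the m–ct interval produce the single-crossover classes y ct m and y+ ct+ m+ (104 + 93 = 197) plus the double crossovers (32).
RF(m–ct) = (197 + 32) / 1423 = 229/1423 = 0.1609 → 16.1 map units.

16.1 map units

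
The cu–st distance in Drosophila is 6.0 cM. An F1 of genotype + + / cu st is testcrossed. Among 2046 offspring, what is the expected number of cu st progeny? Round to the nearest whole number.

962

A map distance of 6.0 cM corresponds to a recombination frequency of 0.060.
The F1 is + + / cu st, so cu st is a parental gamete class with expected frequency (1 − r)/2 = 0.940/2 = 0.4700.
Expected number = 0.4700 × 2046 = 961.62 ≈ 962.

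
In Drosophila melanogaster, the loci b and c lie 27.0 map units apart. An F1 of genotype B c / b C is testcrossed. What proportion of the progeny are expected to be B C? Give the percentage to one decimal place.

13.5%

A map distance of 27.0 map units corresponds to a recombination frequency of 0.270.
The F1 is B c / b C, so B C is a recombinant gamete class with expected frequency r/2 = 0.270/2 = 0.1350.
That is 0.1350 = 13.5% of the progeny.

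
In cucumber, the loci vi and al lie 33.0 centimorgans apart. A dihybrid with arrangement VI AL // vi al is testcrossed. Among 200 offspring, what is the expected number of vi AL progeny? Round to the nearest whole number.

33

A map distance of 33.0 centimorgans corresponds to a recombination frequency of 0.330.
The F1 is VI AL / vi al, so vi AL is a recombinant gamete class with expected frequency r/2 = 0.330/2 = 0.1650.
Expected number = 0.1650 × 200 = 33.00 ≈ 33.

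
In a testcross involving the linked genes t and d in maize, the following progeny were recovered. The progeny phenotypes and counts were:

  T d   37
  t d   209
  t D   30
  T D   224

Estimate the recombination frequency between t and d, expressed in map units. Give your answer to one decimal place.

13.4 map units

The two most frequent classes, T D (224) and t d (209), are the parental types, so the F1 was T D / t d.
The recombinant classes are T d and t D: 37 + 30 = 67.
Recombination frequency = 67/500 = 0.1340 ≈ 13.4%, i.e. 13.4 map units.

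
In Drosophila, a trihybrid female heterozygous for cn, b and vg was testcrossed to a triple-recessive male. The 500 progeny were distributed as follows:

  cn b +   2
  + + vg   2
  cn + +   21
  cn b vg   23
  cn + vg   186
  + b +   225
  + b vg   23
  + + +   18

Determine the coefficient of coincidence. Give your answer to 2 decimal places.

The two most frequent reciprocal classes, + b + and cn + vg, are the parental types, so the F1 was + b + / cn + vg.
The two rarest classes, cn b + and + + vg, are the double crossovers. Comparing them with the parentals, only the cn allele has switched, so cn is the middle locus and the order is vg – cn – b.
vg–cn: (44 + 4)/500 = 0.0960; cn–b: (41 + 4)/500 = 0.0900.
Expected DCO frequency = 0.0960 × 0.0900 ≈ 0.00864; observed = 4/500 ≈ 0.00800.
Coefficient of coincidence = 0.00800/0.00864 ≈ 0.93.

0.93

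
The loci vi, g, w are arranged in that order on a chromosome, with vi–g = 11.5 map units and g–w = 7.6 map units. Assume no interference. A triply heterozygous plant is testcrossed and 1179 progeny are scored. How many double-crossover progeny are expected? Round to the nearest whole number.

Map distances give recombination frequencies of 0.115 and 0.076 for the two intervals.
With no interference, expected double-crossover frequency = 0.115 × 0.076 = 0.00874.
Expected number = 0.00874 × 1179 = 10.30 ≈ 10.

10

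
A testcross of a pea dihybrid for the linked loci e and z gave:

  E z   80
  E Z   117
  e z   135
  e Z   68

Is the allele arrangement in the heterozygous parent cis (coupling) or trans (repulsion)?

cis

The two most frequent classes are E Z (117) and e z (135); these are the parental (non-recombinant) types.
So the F1 carried E Z on one chromosome and e z on the other — the recessive alleles are on the same chromosome (cis / coupling).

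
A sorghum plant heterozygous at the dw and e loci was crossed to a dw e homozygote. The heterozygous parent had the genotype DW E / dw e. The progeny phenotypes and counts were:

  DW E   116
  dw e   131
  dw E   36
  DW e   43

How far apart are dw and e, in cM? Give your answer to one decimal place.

The recombinant classes are DW e and dw E: 43 + 36 = 79.
Recombination frequency = 79/326 = 0.2423 ≈ 24.2%, i.e. 24.2 cM.

24.2 cM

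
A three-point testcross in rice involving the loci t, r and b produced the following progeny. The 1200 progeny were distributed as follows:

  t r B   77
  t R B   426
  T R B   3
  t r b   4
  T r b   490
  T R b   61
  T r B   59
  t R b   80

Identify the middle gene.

The two most frequent reciprocal classes, t R B and T r b, are the parental types, so the F1 was t R B / T r b.
The two rarest classes, T R B and t r b, are the double crossovers. Comparing them with the parentals, only the t allele has switched, so t is the middle locus and the order is b – t – r.

t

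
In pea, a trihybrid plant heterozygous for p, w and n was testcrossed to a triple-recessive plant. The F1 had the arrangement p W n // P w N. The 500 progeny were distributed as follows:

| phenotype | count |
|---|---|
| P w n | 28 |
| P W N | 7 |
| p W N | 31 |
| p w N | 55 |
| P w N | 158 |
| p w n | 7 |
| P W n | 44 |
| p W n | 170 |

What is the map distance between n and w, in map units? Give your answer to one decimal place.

The two rarest classes, p w n and P W N, are the double crossovers. Comparing them with the parentals, only the w allele has switched, so w is the middle locus and the order is p – w – n.
Crossovers in the w–n interval produce the single-crossover classes p W N and P w n (31 + 28 = 59) plus the double crossovers (14).
RF(w–n) = (59 + 14) / 500 = 73/500 = 0.1460 → 14.6 map units.

14.6 map units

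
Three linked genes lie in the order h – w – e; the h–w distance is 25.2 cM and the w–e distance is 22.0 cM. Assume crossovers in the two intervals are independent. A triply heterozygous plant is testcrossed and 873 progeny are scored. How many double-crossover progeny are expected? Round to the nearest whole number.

Map distances give recombination frequencies of 0.252 and 0.220 for the two intervals.
With no interference, expected double-crossover frequency = 0.252 × 0.220 = 0.05544.
Expected number = 0.05544 × 873 = 48.40 ≈ 48.

48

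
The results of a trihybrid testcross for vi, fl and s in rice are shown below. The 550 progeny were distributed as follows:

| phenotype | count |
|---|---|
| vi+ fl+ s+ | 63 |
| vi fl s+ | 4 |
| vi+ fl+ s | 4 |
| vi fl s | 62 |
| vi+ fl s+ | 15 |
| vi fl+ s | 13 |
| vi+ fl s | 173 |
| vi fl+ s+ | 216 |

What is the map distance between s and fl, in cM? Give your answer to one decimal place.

6.5 cM

The two most frequent reciprocal classes, vi fl+ s+ and vi+ fl s, are the parental types, so the F1 was vi fl+ s+ / vi+ fl s.
The two rarest classes, vi fl s+ and vi+ fl+ s, are the double crossovers. Comparing them with the parentals, only the fl allele has switched, so fl is the middle locus and the order is s – fl – vi.
Crossovers in the s–fl interval produce the single-crossover classes vi fl+ s and vi+ fl s+ (13 + 15 = 28) plus the double crossovers (8).
RF(s–fl) = (28 + 8) / 550 = 36/550 = 0.0655 → 6.5 cM.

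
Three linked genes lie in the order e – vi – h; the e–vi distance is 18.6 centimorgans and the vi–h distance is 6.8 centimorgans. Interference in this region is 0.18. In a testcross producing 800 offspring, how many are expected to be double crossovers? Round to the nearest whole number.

Map distances give recombination frequencies of 0.186 and 0.068 for the two intervals.
With interference 0.18 (so coincidence = 0.82), expected double-crossover frequency = 0.186 × 0.068 × 0.82 = 0.01037.
Expected number = 0.01037 × 800 = 8.30 ≈ 8.

8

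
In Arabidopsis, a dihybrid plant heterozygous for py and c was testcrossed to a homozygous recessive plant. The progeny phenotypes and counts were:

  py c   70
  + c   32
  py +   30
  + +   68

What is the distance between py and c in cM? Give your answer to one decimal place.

The two most frequent classes, + + (68) and py c (70), are the parental types, so the F1 was + + / py c.
The recombinant classes are + c and py +: 32 + 30 = 62.
Recombination frequency = 62/200 = 0.3100 ≈ 31.0%, i.e. 31.0 cM.

31.0 cM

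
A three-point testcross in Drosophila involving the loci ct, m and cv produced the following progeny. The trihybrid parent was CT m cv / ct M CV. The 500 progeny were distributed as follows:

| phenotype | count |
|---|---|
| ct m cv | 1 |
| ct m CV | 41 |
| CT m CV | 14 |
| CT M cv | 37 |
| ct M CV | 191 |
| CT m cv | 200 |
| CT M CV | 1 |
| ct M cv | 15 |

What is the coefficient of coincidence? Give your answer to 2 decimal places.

0.40

The two rarest classes, ct m cv and CT M CV, are the double crossovers. Comparing them with the parentals, only the ct allele has switched, so ct is the middle locus and the order is m – ct – cv.
m–ct: (78 + 2)/500 = 0.1600; ct–cv: (29 + 2)/500 = 0.0620.
Expected DCO frequency = 0.1600 × 0.0620 ≈ 0.00992; observed = 2/500 ≈ 0.00400.
Coefficient of coincidence = 0.00400/0.00992 ≈ 0.40.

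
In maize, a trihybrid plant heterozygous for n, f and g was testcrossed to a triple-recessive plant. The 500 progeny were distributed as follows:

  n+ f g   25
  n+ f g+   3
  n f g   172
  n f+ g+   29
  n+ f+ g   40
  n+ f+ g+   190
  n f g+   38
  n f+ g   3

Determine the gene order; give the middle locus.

f

The two most frequent reciprocal classes, n+ f+ g+ and n f g, are the parental types, so the F1 was n+ f+ g+ / n f g.
The two rarest classes, n+ f g+ and n f+ g, are the double crossovers. Comparing them with the parentals, only the f allele has switched, so f is the middle locus and the order is g – f – n.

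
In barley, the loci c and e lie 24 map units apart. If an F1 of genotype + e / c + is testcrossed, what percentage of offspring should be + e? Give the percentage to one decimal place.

A map distance of 24 map units corresponds to a recombination frequency of 0.240.
The F1 is + e / c +, so + e is a parental gamete class with expected frequency (1 − r)/2 = 0.760/2 = 0.3800.
That is 0.3800 = 38.0% of the progeny.

38.0%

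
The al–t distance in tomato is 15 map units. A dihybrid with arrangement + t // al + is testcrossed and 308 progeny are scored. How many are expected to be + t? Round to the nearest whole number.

131

A map distance of 15 map units corresponds to a recombination frequency of 0.150.
The F1 is + t / al +, so + t is a parental gamete class with expected frequency (1 − r)/2 = 0.850/2 = 0.4250.
Expected number = 0.4250 × 308 = 130.90 ≈ 131.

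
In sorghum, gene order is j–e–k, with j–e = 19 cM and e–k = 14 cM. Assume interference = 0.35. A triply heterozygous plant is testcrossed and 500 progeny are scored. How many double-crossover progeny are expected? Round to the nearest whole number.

Map distances give recombination frequencies of 0.190 and 0.140 for the two intervals.
With interference 0.35 (so coincidence = 0.65), expected double-crossover frequency = 0.190 × 0.140 × 0.65 = 0.01729.
Expected number = 0.01729 × 500 = 8.65 ≈ 9.

9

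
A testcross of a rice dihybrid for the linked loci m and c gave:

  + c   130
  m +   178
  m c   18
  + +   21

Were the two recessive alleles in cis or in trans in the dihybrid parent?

trans

The two most frequent classes are + c (130) and m + (178); these are the parental (non-recombinant) types.
So the F1 carried + c on one chromosome and m + on the other — the recessive alleles are on opposite chromosomes (trans / repulsion).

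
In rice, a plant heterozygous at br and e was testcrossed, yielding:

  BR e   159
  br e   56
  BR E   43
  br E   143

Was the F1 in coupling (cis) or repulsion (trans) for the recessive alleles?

trans

The two most frequent classes are BR e (159) and br E (143); these are the parental (non-recombinant) types.
So the F1 carried BR e on one chromosome and br E on the other — the recessive alleles are on opposite chromosomes (trans / repulsion).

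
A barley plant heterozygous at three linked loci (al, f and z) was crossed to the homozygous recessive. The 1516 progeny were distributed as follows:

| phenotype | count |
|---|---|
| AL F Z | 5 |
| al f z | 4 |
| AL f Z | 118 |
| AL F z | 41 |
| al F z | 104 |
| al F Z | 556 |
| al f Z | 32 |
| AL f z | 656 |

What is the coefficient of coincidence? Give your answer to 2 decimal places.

The two most frequent reciprocal classes, al F Z and AL f z, are the parental types, so the F1 was al F Z / AL f z.
The two rarest classes, AL F Z and al f z, are the double crossovers. Comparing them with the parentals, only the al allele has switched, so al is the middle locus and the order is z – al – f.
z–al: (222 + 9)/1516 = 0.1524; al–f: (73 + 9)/1516 = 0.0541.
Expected DCO frequency = 0.1524 × 0.0541 ≈ 0.00824; observed = 9/1516 ≈ 0.00594.
Coefficient of coincidence = 0.00594/0.00824 ≈ 0.72.

0.72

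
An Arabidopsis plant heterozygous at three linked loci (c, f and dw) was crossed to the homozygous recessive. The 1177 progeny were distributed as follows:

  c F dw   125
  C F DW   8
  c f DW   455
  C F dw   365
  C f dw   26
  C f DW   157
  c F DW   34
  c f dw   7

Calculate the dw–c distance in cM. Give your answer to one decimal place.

The two most frequent reciprocal classes, C F dw and c f DW, are the parental types, so the F1 was C F dw / c f DW.
The two rarest classes, C F DW and c f dw, are the double crossovers. Comparing them with the parentals, only the dw allele has switched, so dw is the middle locus and the order is f – dw – c.
Crossovers in the dw–c interval produce the single-crossover classes c F dw and C f DW (125 + 157 = 282) plus the double crossovers (15).
RF(dw–c) = (282 + 15) / 1177 = 297/1177 = 0.2523 → 25.2 cM.

25.2 cM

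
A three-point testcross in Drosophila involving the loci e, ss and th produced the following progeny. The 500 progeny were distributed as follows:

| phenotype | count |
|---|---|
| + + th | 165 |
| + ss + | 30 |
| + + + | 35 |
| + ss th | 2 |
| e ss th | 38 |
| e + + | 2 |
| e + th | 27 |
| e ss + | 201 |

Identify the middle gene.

ss

The two most frequent reciprocal classes, e ss + and + + th, are the parental types, so the F1 was e ss + / + + th.
The two rarest classes, e + + and + ss th, are the double crossovers. Comparing them with the parentals, only the ss allele has switched, so ss is the middle locus and the order is th – ss – e.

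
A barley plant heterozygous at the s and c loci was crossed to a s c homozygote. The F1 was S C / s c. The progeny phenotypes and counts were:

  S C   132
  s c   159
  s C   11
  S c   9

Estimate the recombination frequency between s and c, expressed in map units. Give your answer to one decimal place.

6.4 map units

The recombinant classes are S c and s C: 9 + 11 = 20.
Recombination frequency = 20/311 = 0.0643 ≈ 6.4%, i.e. 6.4 map units.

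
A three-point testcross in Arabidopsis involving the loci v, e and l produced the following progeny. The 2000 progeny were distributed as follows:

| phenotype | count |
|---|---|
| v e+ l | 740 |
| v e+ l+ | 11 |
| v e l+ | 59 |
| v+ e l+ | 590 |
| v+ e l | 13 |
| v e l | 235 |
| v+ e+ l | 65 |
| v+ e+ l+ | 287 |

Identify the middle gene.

l

The two most frequent reciprocal classes, v+ e l+ and v e+ l, are the parental types, so the F1 was v+ e l+ / v e+ l.
The two rarest classes, v+ e l and v e+ l+, are the double crossovers. Comparing them with the parentals, only the l allele has switched, so l is the middle locus and the order is e – l – v.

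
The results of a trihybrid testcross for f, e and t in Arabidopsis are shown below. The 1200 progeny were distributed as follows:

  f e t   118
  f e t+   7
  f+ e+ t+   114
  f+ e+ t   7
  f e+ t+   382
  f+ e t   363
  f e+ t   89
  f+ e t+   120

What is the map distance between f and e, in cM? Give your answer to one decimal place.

The two most frequent reciprocal classes, f e+ t+ and f+ e t, are the parental types, so the F1 was f e+ t+ / f+ e t.
The two rarest classes, f e t+ and f+ e+ t, are the double crossovers. Comparing them with the parentals, only the e allele has switched, so e is the middle locus and the order is f – e – t.
Crossovers in the f–e interval produce the single-crossover classes f+ e+ t+ and f e t (114 + 118 = 232) plus the double crossovers (14).
RF(f–e) = (232 + 14) / 1200 = 246/1200 = 0.2050 → 20.5 cM.

20.5 cM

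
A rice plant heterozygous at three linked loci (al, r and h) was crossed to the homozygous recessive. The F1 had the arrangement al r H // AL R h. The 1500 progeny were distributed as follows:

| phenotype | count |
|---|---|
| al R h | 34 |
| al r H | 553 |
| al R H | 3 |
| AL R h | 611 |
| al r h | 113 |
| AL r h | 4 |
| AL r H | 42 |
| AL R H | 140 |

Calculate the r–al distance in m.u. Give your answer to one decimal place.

5.5 m.u.

The two rarest classes, al R H and AL r h, are the double crossovers. Comparing them with the parentals, only the r allele has switched, so r is the middle locus and the order is al – r – h.
Crossovers in the al–r interval produce the single-crossover classes AL r H and al R h (42 + 34 = 76) plus the double crossovers (7).
RF(al–r) = (76 + 7) / 1500 = 83/1500 = 0.0553 → 5.5 m.u.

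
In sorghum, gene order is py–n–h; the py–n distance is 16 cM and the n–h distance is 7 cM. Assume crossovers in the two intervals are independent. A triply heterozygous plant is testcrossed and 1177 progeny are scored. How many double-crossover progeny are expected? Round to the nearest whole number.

Map distances give recombination frequencies of 0.160 and 0.070 for the two intervals.
With no interference, expected double-crossover frequency = 0.160 × 0.070 = 0.01120.
Expected number = 0.01120 × 1177 = 13.18 ≈ 13.

13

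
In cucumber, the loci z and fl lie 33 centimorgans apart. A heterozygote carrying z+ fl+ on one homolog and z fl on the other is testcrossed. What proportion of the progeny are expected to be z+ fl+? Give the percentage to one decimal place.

33.5%

A map distance of 33 centimorgans corresponds to a recombination frequency of 0.330.
The F1 is z+ fl+ / z fl, so z+ fl+ is a parental gamete class with expected frequency (1 − r)/2 = 0.670/2 = 0.3350.
That is 0.3350 = 33.5% of the progeny.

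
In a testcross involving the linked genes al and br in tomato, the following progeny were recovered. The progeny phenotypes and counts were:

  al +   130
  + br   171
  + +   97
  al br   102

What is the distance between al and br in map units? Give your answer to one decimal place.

39.8 map units

The two most frequent classes, + br (171) and al + (130), are the parental types, so the F1 was + br / al +.
The recombinant classes are + + and al br: 97 + 102 = 199.
Recombination frequency = 199/500 = 0.3980 ≈ 39.8%, i.e. 39.8 map units.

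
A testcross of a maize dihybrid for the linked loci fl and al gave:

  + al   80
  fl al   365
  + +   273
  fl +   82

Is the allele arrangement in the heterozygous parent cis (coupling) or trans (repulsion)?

cis

The two most frequent classes are + + (273) and fl al (365); these are the parental (non-recombinant) types.
So the F1 carried + + on one chromosome and fl al on the other — the recessive alleles are on the same chromosome (cis / coupling).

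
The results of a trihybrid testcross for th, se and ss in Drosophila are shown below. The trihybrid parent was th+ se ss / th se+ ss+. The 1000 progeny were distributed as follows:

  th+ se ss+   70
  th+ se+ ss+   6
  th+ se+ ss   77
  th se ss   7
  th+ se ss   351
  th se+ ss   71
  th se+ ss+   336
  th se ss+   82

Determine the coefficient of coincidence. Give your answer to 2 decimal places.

0.49

The two rarest classes, th se ss and th+ se+ ss+, are the double crossovers. Comparing them with the parentals, only the th allele has switched, so th is the middle locus and the order is ss – th – se.
ss–th: (141 + 13)/1000 = 0.1540; th–se: (159 + 13)/1000 = 0.1720.
Expected DCO frequency = 0.1540 × 0.1720 ≈ 0.02649; observed = 13/1000 ≈ 0.01300.
Coefficient of coincidence = 0.01300/0.02649 ≈ 0.49.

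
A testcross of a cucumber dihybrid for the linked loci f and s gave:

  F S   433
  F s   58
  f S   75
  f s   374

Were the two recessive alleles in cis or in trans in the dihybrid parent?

cis

The two most frequent classes are F S (433) and f s (374); these are the parental (non-recombinant) types.
So the F1 carried F S on one chromosome and f s on the other — the recessive alleles are on the same chromosome (cis / coupling).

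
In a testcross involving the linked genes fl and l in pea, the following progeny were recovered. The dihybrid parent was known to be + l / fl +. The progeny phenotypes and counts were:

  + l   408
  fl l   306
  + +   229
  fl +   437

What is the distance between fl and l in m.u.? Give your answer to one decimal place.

38.8 m.u.

The recombinant classes are + + and fl l: 229 + 306 = 535.
Recombination frequency = 535/1380 = 0.3877 ≈ 38.8%, i.e. 38.8 m.u.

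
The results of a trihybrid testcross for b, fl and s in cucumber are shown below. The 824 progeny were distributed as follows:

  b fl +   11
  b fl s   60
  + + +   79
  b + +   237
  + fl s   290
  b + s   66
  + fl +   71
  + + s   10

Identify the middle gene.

fl

The two most frequent reciprocal classes, b + + and + fl s, are the parental types, so the F1 was b + + / + fl s.
The two rarest classes, b fl + and + + s, are the double crossovers. Comparing them with the parentals, only the fl allele has switched, so fl is the middle locus and the order is s – fl – b.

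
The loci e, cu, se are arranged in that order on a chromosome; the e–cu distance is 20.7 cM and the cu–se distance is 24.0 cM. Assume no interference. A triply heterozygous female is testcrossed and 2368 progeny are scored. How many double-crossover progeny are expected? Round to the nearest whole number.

Map distances give recombination frequencies of 0.207 and 0.240 for the two intervals.
With no interference, expected double-crossover frequency = 0.207 × 0.240 = 0.04968.
Expected number = 0.04968 × 2368 = 117.64 ≈ 118.

118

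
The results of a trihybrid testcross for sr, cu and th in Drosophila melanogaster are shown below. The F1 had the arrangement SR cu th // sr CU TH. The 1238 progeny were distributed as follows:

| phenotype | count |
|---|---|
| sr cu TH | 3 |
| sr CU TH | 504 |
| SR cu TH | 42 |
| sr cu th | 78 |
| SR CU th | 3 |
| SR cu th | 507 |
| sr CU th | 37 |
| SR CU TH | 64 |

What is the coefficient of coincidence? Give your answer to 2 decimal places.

The two rarest classes, SR CU th and sr cu TH, are the double crossovers. Comparing them with the parentals, only the cu allele has switched, so cu is the middle locus and the order is sr – cu – th.
sr–cu: (142 + 6)/1238 = 0.1195; cu–th: (79 + 6)/1238 = 0.0687.
Expected DCO frequency = 0.1195 × 0.0687 ≈ 0.00821; observed = 6/1238 ≈ 0.00485.
Coefficient of coincidence = 0.00485/0.00821 ≈ 0.59.

0.59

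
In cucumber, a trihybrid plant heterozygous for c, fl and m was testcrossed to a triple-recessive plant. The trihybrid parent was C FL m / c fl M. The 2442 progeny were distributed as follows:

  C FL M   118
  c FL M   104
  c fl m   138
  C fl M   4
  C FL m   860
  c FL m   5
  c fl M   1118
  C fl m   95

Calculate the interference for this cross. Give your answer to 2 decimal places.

0.60

The two rarest classes, c FL m and C fl M, are the double crossovers. Comparing them with the parentals, only the c allele has switched, so c is the middle locus and the order is m – c – fl.
m–c: (256 + 9)/2442 = 0.1085; c–fl: (199 + 9)/2442 = 0.0852.
Expected DCO frequency = 0.1085 × 0.0852 ≈ 0.00924; observed = 9/2442 ≈ 0.00369.
Coefficient of coincidence = 0.00369/0.00924 ≈ 0.40; interference = 1 − 0.40 = 0.60.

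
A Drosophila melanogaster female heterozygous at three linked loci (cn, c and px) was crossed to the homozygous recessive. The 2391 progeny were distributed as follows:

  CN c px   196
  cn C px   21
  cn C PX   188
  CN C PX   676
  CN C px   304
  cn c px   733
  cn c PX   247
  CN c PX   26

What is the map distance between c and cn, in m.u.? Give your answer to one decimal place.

18.0 m.u.

The two most frequent reciprocal classes, CN C PX and cn c px, are the parental types, so the F1 was CN C PX / cn c px.
The two rarest classes, CN c PX and cn C px, are the double crossovers. Comparing them with the parentals, only the c allele has switched, so c is the middle locus and the order is cn – c – px.
Crossovers in the cn–c interval produce the single-crossover classes cn C PX and CN c px (188 + 196 = 384) plus the double crossovers (47).
RF(cn–c) = (384 + 47) / 2391 = 431/2391 = 0.1803 → 18.0 m.u.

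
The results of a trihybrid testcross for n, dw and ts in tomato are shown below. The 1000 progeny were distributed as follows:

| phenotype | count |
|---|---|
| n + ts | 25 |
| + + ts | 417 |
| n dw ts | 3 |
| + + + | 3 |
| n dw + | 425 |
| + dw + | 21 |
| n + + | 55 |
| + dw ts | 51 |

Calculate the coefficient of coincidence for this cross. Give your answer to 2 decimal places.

1.03

The two most frequent reciprocal classes, n dw + and + + ts, are the parental types, so the F1 was n dw + / + + ts.
The two rarest classes, n dw ts and + + +, are the double crossovers. Comparing them with the parentals, only the ts allele has switched, so ts is the middle locus and the order is dw – ts – n.
dw–ts: (106 + 6)/1000 = 0.1120; ts–n: (46 + 6)/1000 = 0.0520.
Expected DCO frequency = 0.1120 × 0.0520 ≈ 0.00582; observed = 6/1000 ≈ 0.00600.
Coefficient of coincidence = 0.00600/0.00582 ≈ 1.03.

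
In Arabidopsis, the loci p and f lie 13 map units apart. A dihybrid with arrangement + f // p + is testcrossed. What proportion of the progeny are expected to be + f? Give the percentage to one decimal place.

A map distance of 13 map units corresponds to a recombination frequency of 0.130.
The F1 is + f / p +, so + f is a parental gamete class with expected frequency (1 − r)/2 = 0.870/2 = 0.4350.
That is 0.4350 = 43.5% of the progeny.

43.5%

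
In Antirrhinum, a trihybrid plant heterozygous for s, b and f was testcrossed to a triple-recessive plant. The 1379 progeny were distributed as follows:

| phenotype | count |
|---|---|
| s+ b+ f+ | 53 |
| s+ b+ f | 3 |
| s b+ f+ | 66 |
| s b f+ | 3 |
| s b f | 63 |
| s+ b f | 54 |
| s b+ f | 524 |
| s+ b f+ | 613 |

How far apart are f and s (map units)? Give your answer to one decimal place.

9.1 map units

The two most frequent reciprocal classes, s b+ f and s+ b f+, are the parental types, so the F1 was s b+ f / s+ b f+.
The two rarest classes, s+ b+ f and s b f+, are the double crossovers. Comparing them with the parentals, only the s allele has switched, so s is the middle locus and the order is b – s – f.
Crossovers in the s–f interval produce the single-crossover classes s b+ f+ and s+ b f (66 + 54 = 120) plus the double crossovers (6).
RF(s–f) = (120 + 6) / 1379 = 126/1379 = 0.0914 → 9.1 map units.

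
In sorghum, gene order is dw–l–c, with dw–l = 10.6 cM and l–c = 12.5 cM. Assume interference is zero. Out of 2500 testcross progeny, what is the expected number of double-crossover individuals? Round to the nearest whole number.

33

Map distances give recombination frequencies of 0.106 and 0.125 for the two intervals.
With no interference, expected double-crossover frequency = 0.106 × 0.125 = 0.01325.
Expected number = 0.01325 × 2500 = 33.12 ≈ 33.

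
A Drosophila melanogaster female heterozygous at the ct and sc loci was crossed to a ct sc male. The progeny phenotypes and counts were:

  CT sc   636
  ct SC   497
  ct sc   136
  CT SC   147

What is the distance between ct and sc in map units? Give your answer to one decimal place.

20.0 map units

The two most frequent classes, CT sc (636) and ct SC (497), are the parental types, so the F1 was CT sc / ct SC.
The recombinant classes are CT SC and ct sc: 147 + 136 = 283.
Recombination frequency = 283/1416 = 0.1999 ≈ 20.0%, i.e. 20.0 map units.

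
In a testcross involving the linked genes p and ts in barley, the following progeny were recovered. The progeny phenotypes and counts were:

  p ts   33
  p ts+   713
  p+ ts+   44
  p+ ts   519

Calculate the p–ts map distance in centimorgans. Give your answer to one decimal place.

The two most frequent classes, p+ ts (519) and p ts+ (713), are the parental types, so the F1 was p+ ts / p ts+.
The recombinant classes are p+ ts+ and p ts: 44 + 33 = 77.
Recombination frequency = 77/1309 = 0.0588 ≈ 5.9%, i.e. 5.9 centimorgans.

5.9 centimorgans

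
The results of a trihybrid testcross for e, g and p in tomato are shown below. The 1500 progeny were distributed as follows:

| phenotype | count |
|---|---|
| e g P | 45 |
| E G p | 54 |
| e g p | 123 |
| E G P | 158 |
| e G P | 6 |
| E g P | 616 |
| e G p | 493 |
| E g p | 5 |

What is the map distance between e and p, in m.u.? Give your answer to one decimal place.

7.3 m.u.

The two most frequent reciprocal classes, E g P and e G p, are the parental types, so the F1 was E g P / e G p.
The two rarest classes, E g p and e G P, are the double crossovers. Comparing them with the parentals, only the p allele has switched, so p is the middle locus and the order is g – p – e.
Crossovers in the p–e interval produce the single-crossover classes e g P and E G p (45 + 54 = 99) plus the double crossovers (11).
RF(p–e) = (99 + 11) / 1500 = 110/1500 = 0.0733 → 7.3 m.u.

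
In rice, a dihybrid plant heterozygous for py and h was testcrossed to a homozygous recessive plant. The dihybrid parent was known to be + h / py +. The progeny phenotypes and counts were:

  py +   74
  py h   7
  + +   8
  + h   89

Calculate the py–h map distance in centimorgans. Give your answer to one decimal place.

8.4 centimorgans

The recombinant classes are + + and py h: 8 + 7 = 15.
Recombination frequency = 15/178 = 0.0843 ≈ 8.4%, i.e. 8.4 centimorgans.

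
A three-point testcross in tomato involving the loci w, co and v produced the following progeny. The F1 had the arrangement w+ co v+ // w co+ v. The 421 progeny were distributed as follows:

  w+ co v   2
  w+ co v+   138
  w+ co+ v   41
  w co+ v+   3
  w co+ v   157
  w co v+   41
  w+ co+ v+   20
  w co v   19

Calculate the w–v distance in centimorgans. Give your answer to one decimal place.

The two rarest classes, w+ co v and w co+ v+, are the double crossovers. Comparing them with the parentals, only the v allele has switched, so v is the middle locus and the order is co – v – w.
Crossovers in the v–w interval produce the single-crossover classes w co v+ and w+ co+ v (41 + 41 = 82) plus the double crossovers (5).
RF(v–w) = (82 + 5) / 421 = 87/421 = 0.2067 → 20.7 centimorgans.

20.7 centimorgans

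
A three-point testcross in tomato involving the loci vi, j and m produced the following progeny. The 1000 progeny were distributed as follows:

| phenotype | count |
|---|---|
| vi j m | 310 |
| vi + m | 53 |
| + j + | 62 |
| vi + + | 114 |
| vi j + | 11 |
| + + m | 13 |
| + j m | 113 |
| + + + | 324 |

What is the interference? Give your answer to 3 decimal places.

The two most frequent reciprocal classes, vi j m and + + +, are the parental types, so the F1 was vi j m / + + +.
The two rarest classes, vi j + and + + m, are the double crossovers. Comparing them with the parentals, only the m allele has switched, so m is the middle locus and the order is j – m – vi.
j–m: (115 + 24)/1000 = 0.1390; m–vi: (227 + 24)/1000 = 0.2510.
Expected DCO frequency = 0.1390 × 0.2510 ≈ 0.03489; observed = 24/1000 ≈ 0.02400.
Coefficient of coincidence = 0.02400/0.03489 ≈ 0.688; interference = 1 − 0.688 = 0.312.

0.312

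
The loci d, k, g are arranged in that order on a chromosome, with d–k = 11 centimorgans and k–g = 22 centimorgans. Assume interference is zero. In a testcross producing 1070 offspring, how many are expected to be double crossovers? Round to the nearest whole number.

Map distances give recombination frequencies of 0.110 and 0.220 for the two intervals.
With no interference, expected double-crossover frequency = 0.110 × 0.220 = 0.02420.
Expected number = 0.02420 × 1070 = 25.89 ≈ 26.

26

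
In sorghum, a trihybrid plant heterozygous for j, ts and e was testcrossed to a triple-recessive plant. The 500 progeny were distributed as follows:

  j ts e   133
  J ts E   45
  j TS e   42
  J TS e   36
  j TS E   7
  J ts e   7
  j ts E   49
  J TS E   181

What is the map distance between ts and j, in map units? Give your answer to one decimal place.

20.2 map units

The two most frequent reciprocal classes, j ts e and J TS E, are the parental types, so the F1 was j ts e / J TS E.
The two rarest classes, J ts e and j TS E, are the double crossovers. Comparing them with the parentals, only the j allele has switched, so j is the middle locus and the order is e – j – ts.
Crossovers in the j–ts interval produce the single-crossover classes j TS e and J ts E (42 + 45 = 87) plus the double crossovers (14).
RF(j–ts) = (87 + 14) / 500 = 101/500 = 0.2020 → 20.2 map units.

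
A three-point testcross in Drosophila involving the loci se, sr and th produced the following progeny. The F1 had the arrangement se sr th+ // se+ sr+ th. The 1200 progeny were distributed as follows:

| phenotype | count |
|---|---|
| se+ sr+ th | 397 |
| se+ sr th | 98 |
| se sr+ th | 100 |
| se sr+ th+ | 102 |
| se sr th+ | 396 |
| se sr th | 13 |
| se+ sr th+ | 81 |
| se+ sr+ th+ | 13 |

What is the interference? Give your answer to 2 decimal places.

The two rarest classes, se sr th and se+ sr+ th+, are the double crossovers. Comparing them with the parentals, only the th allele has switched, so th is the middle locus and the order is sr – th – se.
sr–th: (200 + 26)/1200 = 0.1883; th–se: (181 + 26)/1200 = 0.1725.
Expected DCO frequency = 0.1883 × 0.1725 ≈ 0.03248; observed = 26/1200 ≈ 0.02167.
Coefficient of coincidence = 0.02167/0.03248 ≈ 0.67; interference = 1 − 0.67 = 0.33.

0.33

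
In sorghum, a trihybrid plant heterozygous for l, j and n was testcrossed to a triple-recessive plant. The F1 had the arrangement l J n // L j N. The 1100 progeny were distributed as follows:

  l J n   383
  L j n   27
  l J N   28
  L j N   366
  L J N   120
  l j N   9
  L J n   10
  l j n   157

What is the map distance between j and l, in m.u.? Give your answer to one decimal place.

26.9 m.u.

The two rarest classes, L J n and l j N, are the double crossovers. Comparing them with the parentals, only the l allele has switched, so l is the middle locus and the order is j – l – n.
Crossovers in the j–l interval produce the single-crossover classes l j n and L J N (157 + 120 = 277) plus the double crossovers (19).
RF(j–l) = (277 + 19) / 1100 = 296/1100 = 0.2691 → 26.9 m.u.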